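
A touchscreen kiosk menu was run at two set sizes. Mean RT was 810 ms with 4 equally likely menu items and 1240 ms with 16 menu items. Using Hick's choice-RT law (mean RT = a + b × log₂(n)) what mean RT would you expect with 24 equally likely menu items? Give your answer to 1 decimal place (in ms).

RT is linear in log₂ n, so two points fix the line:
  b = (1240 − 810) / (log₂ 16 − log₂ 4) = 430 / (4 − 2) = 215.000 ms/bit
  a = 810 − 215.000 × 2 = 380.000 ms
Then RT(24) = 380.000 + 215.000 × log₂ 24 = 380.000 + 215.000 × 4.5850 ≈ 1365.767 ms.

1365.8 ms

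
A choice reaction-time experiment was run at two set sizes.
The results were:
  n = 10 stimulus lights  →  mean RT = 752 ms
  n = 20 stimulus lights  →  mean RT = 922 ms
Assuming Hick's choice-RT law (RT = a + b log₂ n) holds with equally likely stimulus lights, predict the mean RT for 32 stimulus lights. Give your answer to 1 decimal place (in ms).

Solve the two-equation system in a and b:
  b = (922 − 752) / (log₂ 20 − log₂ 10) = 170 / (4.3219 − 3.3219) = 170.000 ms/bit
  a = 752 − 170.000 × 3.3219 = 187.272 ms
Then RT(32) = 187.272 + 170.000 × log₂ 32 = 187.272 + 170.000 × 5 ≈ 1037.272 ms.

1037.3 ms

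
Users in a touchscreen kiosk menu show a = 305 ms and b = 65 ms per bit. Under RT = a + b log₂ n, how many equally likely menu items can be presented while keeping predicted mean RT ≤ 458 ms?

Information budget: (458 − 305)/65 = 2.3538 bits, so n ≤ 2^2.3538 = 5.112 → at most 5.

5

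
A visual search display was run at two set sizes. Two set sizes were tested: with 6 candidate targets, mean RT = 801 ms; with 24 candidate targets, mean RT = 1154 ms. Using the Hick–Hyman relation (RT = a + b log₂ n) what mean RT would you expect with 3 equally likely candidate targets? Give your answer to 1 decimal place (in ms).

624.5 ms

Solve the two-equation system in a and b:
  b = (1154 − 801) / (log₂ 24 − log₂ 6) = 353 / (4.5850 − 2.5850) = 176.500 ms/bit
  a = 801 − 176.500 × 2.5850 = 344.754 ms
Then RT(3) = 344.754 + 176.500 × log₂ 3 = 344.754 + 176.500 × 1.5850 ≈ 624.500 ms.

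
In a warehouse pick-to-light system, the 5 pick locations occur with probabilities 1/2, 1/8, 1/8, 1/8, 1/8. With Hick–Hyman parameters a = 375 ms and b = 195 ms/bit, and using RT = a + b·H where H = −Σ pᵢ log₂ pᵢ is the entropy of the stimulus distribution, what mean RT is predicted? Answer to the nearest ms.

Each term −pᵢ log₂ pᵢ: 0.5·1 + 0.125·3 + 0.125·3 + 0.125·3 + 0.125·3; summed, H = 2.000 bits.
Mean RT = a + bH = 375 + 195·2.000 = 765.00 ms.

765 ms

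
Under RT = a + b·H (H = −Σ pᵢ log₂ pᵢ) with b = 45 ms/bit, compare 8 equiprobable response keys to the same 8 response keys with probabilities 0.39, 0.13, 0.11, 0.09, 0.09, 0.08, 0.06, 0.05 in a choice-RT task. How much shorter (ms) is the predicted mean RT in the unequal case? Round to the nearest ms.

16 ms

Equiprobable entropy H₀ = log₂ 8 = 3.0000 bits.
Skewed entropy H = −Σ pᵢ log₂ pᵢ = 2.6392 bits.
ΔRT = b·(H₀ − H) = 45 × 0.3608 = 16.24 ms.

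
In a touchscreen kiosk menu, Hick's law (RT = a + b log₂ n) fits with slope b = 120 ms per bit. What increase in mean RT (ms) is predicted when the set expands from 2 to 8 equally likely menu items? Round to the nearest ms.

240 ms

The intercept a cancels: ΔRT = b·(log₂ n₂ − log₂ n₁) = b·log₂(n₂/n₁).
log₂(8) − log₂(2) = log₂(8/2) = log₂(4) = 2.
ΔRT = 120 × 2.0000 = 240.000 ms.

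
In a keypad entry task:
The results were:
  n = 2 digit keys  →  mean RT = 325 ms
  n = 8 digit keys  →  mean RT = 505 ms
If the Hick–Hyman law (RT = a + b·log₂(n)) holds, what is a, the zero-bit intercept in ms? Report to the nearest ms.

235 ms

Slope: b = (505 − 325) / (log₂ 8 − log₂ 2) = 180/2.0000 = 90 ms/bit.
Intercept: a = 325 − 90·log₂(2) = 235.000 ms.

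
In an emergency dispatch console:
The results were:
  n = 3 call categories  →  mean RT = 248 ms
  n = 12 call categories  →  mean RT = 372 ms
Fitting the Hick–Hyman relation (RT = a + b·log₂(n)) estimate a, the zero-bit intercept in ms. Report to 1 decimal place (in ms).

b = (RT₂ − RT₁)/(log₂ n₂ − log₂ n₁) = (372 − 248)/(3.5850 − 1.5850) = 62.000 ms/bit.
a = RT₁ − b·log₂ n₁ = 248 − 62.000 × 1.5850 = 149.732 ms.

149.7 ms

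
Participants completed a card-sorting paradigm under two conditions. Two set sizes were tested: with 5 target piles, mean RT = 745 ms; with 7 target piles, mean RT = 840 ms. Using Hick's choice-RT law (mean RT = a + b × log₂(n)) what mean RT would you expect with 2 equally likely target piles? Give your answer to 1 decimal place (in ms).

Solve the two-equation system in a and b:
  b = (840 − 745) / (log₂ 7 − log₂ 5) = 95 / (2.8074 − 2.3219) = 195.704 ms/bit
  a = 745 − 195.704 × 2.3219 = 290.589 ms
Then RT(2) = 290.589 + 195.704 × log₂ 2 = 290.589 + 195.704 × 1 ≈ 486.293 ms.

486.3 ms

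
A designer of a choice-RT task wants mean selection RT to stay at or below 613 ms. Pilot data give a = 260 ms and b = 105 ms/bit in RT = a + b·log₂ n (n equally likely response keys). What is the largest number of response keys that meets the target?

Information budget: (613 − 260)/105 = 3.3619 bits, so n ≤ 2^3.3619 = 10.281 → at most 10.

10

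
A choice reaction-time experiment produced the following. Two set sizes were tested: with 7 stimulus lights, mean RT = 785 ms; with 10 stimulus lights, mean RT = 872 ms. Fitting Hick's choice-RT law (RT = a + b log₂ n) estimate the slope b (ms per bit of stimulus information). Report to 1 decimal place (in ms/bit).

169.1 ms/bit

The slope on a log₂ axis is (872 − 785) / (3.3219 − 2.8074) = 169.072 ms/bit.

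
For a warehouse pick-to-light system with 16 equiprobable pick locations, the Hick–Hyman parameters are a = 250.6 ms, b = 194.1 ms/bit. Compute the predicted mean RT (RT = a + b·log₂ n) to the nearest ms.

1027 ms

log₂(16) = 4 bits, so RT = 250.6 + 194.1 × 4 ≈ 1027.000 ms.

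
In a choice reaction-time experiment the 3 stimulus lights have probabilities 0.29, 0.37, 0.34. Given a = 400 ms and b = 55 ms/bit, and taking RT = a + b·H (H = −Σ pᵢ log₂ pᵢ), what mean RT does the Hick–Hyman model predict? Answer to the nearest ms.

487 ms

Entropy contributions −pᵢ log₂ pᵢ: 0.5179, 0.5307, 0.5292; sum H = 1.5778 bits.
RT = a + bH = 400 + 55·1.5778 = 486.78 ms.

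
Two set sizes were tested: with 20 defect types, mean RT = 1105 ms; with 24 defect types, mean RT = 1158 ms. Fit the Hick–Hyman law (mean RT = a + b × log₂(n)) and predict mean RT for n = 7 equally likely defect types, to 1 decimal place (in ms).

RT is linear in log₂ n, so two points fix the line:
  b = (1158 − 1105) / (log₂ 24 − log₂ 20) = 53 / (4.5850 − 4.3219) = 201.495 ms/bit
  a = 1105 − 201.495 × 4.3219 = 234.155 ms
Then RT(7) = 234.155 + 201.495 × log₂ 7 = 234.155 + 201.495 × 2.8074 ≈ 799.822 ms.

799.8 ms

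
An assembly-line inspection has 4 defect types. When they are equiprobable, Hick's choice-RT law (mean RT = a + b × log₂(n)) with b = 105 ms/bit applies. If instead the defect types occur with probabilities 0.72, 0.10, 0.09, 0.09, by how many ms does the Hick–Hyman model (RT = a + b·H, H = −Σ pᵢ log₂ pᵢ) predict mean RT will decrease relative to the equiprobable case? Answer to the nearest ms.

74 ms

Equiprobable entropy H₀ = log₂ 4 = 2.0000 bits.
Skewed entropy H = −Σ pᵢ log₂ pᵢ = 1.2987 bits.
ΔRT = b·(H₀ − H) = 105 × 0.7013 = 73.63 ms.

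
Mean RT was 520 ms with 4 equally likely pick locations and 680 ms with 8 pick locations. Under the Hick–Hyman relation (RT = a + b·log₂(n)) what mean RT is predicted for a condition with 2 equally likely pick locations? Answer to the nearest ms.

RT is linear in log₂ n, so two points fix the line:
  b = (680 − 520) / (log₂ 8 − log₂ 4) = 160 / (3 − 2) = 160 ms/bit
  a = 520 − 160 × 2 = 200 ms
Then RT(2) = 200 + 160 × log₂ 2 = 200 + 160 × 1 ≈ 360.000 ms.

360 ms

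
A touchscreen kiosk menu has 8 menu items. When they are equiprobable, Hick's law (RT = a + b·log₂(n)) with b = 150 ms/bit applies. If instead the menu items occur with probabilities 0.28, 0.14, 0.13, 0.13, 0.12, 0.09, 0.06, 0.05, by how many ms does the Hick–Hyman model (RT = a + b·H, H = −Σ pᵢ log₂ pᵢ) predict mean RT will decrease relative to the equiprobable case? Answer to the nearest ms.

The RT saving is b·ΔH. Equiprobable H₀ = log₂(8) = 3.0000 bits; with the given probabilities H = 2.8160 bits.
b·(H₀ − H) = 150 × (3.0000 − 2.8160) = 27.60 ms.

28 ms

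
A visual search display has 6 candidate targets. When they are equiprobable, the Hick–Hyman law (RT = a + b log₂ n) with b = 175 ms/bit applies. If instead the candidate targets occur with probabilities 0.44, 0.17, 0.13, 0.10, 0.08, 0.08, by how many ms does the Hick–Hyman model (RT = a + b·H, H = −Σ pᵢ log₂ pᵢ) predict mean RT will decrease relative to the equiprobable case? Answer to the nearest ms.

58 ms

The RT saving is b·ΔH. Equiprobable H₀ = log₂(6) = 2.5850 bits; with the given probabilities H = 2.2536 bits.
b·(H₀ − H) = 175 × (2.5850 − 2.2536) = 57.99 ms.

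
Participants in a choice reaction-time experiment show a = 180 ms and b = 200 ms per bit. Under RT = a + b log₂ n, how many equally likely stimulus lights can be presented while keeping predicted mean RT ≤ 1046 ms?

20

Set 180 + 200·log₂ n ≤ 1046 → log₂ n ≤ (1046 − 180)/200 = 4.3300.
So n ≤ 2^4.3300 = 20.112; the largest integer n is 20.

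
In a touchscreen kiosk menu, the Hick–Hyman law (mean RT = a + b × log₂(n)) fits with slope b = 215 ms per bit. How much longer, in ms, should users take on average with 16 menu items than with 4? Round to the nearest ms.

430 ms

ΔRT = (a + b log₂ n₂) − (a + b log₂ n₁) = b·(log₂ n₂ − log₂ n₁).
log₂(16) − log₂(4) = log₂(16/4) = log₂(4) = 2.
ΔRT = 215 × 2.0000 = 430.000 ms.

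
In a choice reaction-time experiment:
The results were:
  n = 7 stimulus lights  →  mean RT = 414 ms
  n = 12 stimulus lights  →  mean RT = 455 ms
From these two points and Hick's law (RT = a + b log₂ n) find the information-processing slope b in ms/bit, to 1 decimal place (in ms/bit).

The slope on a log₂ axis is (455 − 414) / (3.5850 − 2.8074) = 52.726 ms/bit.

52.7 ms/bit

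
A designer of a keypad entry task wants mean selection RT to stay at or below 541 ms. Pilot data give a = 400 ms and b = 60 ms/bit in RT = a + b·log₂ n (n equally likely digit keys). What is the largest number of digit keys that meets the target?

5

Information budget: (541 − 400)/60 = 2.3500 bits, so n ≤ 2^2.3500 = 5.098 → at most 5.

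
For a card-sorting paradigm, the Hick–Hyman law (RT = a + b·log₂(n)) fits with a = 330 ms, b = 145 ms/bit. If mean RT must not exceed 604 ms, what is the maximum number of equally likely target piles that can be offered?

3

Information budget: (604 − 330)/145 = 1.8897 bits, so n ≤ 2^1.8897 = 3.705 → at most 3.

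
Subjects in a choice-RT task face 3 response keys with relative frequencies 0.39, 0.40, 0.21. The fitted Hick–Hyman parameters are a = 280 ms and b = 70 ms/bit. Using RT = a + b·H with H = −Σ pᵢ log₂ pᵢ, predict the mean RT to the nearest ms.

387 ms

Entropy contributions −pᵢ log₂ pᵢ: 0.5298, 0.5288, 0.4728; sum H = 1.5314 bits.
RT = a + bH = 280 + 70·1.5314 = 387.20 ms.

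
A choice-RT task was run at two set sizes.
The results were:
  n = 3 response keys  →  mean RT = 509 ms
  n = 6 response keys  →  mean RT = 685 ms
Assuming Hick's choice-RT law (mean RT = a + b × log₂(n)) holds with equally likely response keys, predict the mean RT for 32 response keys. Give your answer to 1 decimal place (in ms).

RT is linear in log₂ n, so two points fix the line:
  b = (685 − 509) / (log₂ 6 − log₂ 3) = 176 / (2.5850 − 1.5850) = 176.000 ms/bit
  a = 509 − 176.000 × 1.5850 = 230.047 ms
Then RT(32) = 230.047 + 176.000 × log₂ 32 = 230.047 + 176.000 × 5 ≈ 1110.047 ms.

1110.0 ms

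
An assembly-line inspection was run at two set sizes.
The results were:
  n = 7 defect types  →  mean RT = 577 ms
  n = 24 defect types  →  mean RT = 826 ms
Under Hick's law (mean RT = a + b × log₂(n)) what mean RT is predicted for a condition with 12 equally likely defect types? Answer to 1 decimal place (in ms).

RT is linear in log₂ n, so two points fix the line:
  b = (826 − 577) / (log₂ 24 − log₂ 7) = 249 / (4.5850 − 2.8074) = 140.076 ms/bit
  a = 577 − 140.076 × 2.8074 = 183.757 ms
Then RT(12) = 183.757 + 140.076 × log₂ 12 = 183.757 + 140.076 × 3.5850 ≈ 685.924 ms.

685.9 ms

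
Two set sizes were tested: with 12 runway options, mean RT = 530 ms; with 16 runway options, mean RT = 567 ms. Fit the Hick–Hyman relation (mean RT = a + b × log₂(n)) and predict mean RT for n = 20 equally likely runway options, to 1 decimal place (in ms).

595.7 ms

RT is linear in log₂ n, so two points fix the line:
  b = (567 − 530) / (log₂ 16 − log₂ 12) = 37 / (4 − 3.5850) = 89.149 ms/bit
  a = 530 − 89.149 × 3.5850 = 210.406 ms
Then RT(20) = 210.406 + 89.149 × log₂ 20 = 210.406 + 89.149 × 4.3219 ≈ 595.699 ms.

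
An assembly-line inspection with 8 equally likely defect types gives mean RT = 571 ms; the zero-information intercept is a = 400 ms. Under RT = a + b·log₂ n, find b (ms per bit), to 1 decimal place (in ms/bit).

b = (571 − 400) / log₂(8) = 171 / 3 = 57.000 ms/bit.

57.0 ms/bit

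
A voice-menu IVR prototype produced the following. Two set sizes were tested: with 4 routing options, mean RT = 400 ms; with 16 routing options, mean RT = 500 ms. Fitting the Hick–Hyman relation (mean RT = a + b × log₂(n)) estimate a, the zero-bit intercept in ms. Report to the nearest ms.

b = (RT₂ − RT₁)/(log₂ n₂ − log₂ n₁) = (500 − 400)/(4 − 2) = 50 ms/bit.
Intercept: a = 400 − 50·log₂(4) = 300.000 ms.

300 ms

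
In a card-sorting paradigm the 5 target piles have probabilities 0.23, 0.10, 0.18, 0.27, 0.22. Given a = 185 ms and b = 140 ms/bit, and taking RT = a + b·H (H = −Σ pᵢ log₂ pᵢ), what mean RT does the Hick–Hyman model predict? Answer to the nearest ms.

H = 0.23·log₂(1/0.23) + 0.10·log₂(1/0.10) + 0.18·log₂(1/0.18) + 0.27·log₂(1/0.27) + 0.22·log₂(1/0.22) = 2.2558 bits.
RT = 185 + 140 × 2.2558 = 500.81 ms.

501 ms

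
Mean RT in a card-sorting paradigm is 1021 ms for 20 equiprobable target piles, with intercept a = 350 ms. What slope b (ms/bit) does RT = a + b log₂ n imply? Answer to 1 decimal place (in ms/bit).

155.3 ms/bit

log₂(20) = 4.3219 bits.
b = (RT − a)/log₂ n = (1021 − 350) / 4.3219 = 155.255 ms/bit.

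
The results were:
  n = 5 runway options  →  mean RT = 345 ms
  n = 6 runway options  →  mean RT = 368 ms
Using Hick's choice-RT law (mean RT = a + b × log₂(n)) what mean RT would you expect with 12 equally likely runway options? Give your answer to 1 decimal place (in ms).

455.4 ms

Fit slope and intercept:
  b = (368 − 345) / (log₂ 6 − log₂ 5) = 23 / (2.5850 − 2.3219) = 87.441 ms/bit
  a = 345 − 87.441 × 2.3219 = 141.968 ms
Then RT(12) = 141.968 + 87.441 × log₂ 12 = 141.968 + 87.441 × 3.5850 ≈ 455.441 ms.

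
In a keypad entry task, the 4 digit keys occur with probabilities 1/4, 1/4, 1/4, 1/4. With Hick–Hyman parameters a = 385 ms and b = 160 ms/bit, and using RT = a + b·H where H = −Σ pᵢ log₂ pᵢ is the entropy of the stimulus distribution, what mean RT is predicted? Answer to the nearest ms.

Each term −pᵢ log₂ pᵢ: 0.25·2 + 0.25·2 + 0.25·2 + 0.25·2; summed, H = 2.000 bits.
Mean RT = a + bH = 385 + 160·2.000 = 705.00 ms.

705 ms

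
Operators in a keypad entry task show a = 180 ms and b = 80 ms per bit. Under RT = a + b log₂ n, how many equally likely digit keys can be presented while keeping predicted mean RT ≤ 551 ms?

24

Set 180 + 80·log₂ n ≤ 551 → log₂ n ≤ (551 − 180)/80 = 4.6375.
So n ≤ 2^4.6375 = 24.890; the largest integer n is 24.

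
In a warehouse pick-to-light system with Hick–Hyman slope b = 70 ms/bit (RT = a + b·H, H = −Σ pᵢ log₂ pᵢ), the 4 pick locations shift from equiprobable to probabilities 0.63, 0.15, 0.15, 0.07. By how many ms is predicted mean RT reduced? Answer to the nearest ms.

34 ms

Equiprobable entropy H₀ = log₂ 4 = 2.0000 bits.
Skewed entropy H = −Σ pᵢ log₂ pᵢ = 1.5096 bits.
ΔRT = b·(H₀ − H) = 70 × 0.4904 = 34.33 ms.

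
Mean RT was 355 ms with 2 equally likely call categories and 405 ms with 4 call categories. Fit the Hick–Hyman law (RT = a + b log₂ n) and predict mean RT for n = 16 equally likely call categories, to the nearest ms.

Fit slope and intercept:
  b = (405 − 355) / (log₂ 4 − log₂ 2) = 50 / (2 − 1) = 50 ms/bit
  a = 355 − 50 × 1 = 305 ms
Then RT(16) = 305 + 50 × log₂ 16 = 305 + 50 × 4 ≈ 505.000 ms.

505 ms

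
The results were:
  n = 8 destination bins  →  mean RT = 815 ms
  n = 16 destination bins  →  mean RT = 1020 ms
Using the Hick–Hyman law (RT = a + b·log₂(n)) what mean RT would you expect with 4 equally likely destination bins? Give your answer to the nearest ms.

Fit slope and intercept:
  b = (1020 − 815) / (log₂ 16 − log₂ 8) = 205 / (4 − 3) = 205 ms/bit
  a = 815 − 205 × 3 = 200 ms
Then RT(4) = 200 + 205 × log₂ 4 = 200 + 205 × 2 ≈ 610.000 ms.

610 ms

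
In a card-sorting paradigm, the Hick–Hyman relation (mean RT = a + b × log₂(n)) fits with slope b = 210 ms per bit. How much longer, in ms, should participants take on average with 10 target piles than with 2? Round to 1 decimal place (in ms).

487.6 ms

The intercept a cancels: ΔRT = b·(log₂ n₂ − log₂ n₁) = b·log₂(n₂/n₁).
log₂(10) − log₂(2) = 3.3219 − 1 = 2.3219.
ΔRT = 210 × 2.3219 = 487.605 ms.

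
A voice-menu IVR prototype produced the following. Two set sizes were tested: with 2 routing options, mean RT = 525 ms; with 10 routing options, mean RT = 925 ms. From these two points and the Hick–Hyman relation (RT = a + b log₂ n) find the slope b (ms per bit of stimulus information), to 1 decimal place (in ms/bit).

172.3 ms/bit

b = (RT₂ − RT₁)/(log₂ n₂ − log₂ n₁) = (925 − 525)/(3.3219 − 1) = 172.271 ms/bit.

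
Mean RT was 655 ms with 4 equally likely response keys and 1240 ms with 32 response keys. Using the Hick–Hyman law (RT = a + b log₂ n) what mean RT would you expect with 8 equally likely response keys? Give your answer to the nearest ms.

Fit slope and intercept:
  b = (1240 − 655) / (log₂ 32 − log₂ 4) = 585 / (5 − 2) = 195 ms/bit
  a = 655 − 195 × 2 = 265 ms
Then RT(8) = 265 + 195 × log₂ 8 = 265 + 195 × 3 ≈ 850.000 ms.

850 ms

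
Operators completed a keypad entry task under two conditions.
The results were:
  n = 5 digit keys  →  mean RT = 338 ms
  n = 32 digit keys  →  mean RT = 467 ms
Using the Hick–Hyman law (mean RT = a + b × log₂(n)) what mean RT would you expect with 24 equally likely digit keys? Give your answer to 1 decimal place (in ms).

447.0 ms

RT is linear in log₂ n, so two points fix the line:
  b = (467 − 338) / (log₂ 32 − log₂ 5) = 129 / (5 − 2.3219) = 48.169 ms/bit
  a = 338 − 48.169 × 2.3219 = 226.155 ms
Then RT(24) = 226.155 + 48.169 × log₂ 24 = 226.155 + 48.169 × 4.5850 ≈ 447.008 ms.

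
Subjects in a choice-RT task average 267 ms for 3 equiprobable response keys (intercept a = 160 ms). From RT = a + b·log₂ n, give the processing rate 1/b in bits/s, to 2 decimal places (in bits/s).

14.81 bits/s

b = (267 − 160)/log₂ 3 = 107/1.5850 = 67.509 ms per bit = 0.06751 s/bit; the reciprocal is 14.813 bits/s.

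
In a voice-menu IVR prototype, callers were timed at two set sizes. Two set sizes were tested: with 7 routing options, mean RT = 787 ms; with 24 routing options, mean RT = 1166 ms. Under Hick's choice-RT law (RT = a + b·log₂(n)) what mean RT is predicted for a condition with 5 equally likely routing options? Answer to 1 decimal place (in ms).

Fit slope and intercept:
  b = (1166 − 787) / (log₂ 24 − log₂ 7) = 379 / (4.5850 − 2.8074) = 213.208 ms/bit
  a = 787 − 213.208 × 2.8074 = 188.450 ms
Then RT(5) = 188.450 + 213.208 × log₂ 5 = 188.450 + 213.208 × 2.3219 ≈ 683.503 ms.

683.5 ms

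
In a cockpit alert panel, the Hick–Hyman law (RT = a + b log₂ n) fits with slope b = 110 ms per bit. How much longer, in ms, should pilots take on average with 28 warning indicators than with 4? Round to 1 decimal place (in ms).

308.8 ms

The intercept a cancels: ΔRT = b·(log₂ n₂ − log₂ n₁) = b·log₂(n₂/n₁).
log₂(28) − log₂(4) = 4.8074 − 2 = 2.8074.
ΔRT = 110 × 2.8074 = 308.809 ms.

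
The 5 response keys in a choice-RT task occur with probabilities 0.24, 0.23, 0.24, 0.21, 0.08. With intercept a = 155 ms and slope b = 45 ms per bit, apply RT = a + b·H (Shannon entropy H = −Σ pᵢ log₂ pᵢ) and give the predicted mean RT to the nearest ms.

256 ms

H = 0.24·log₂(1/0.24) + 0.23·log₂(1/0.23) + 0.24·log₂(1/0.24) + 0.21·log₂(1/0.21) + 0.08·log₂(1/0.08) = 2.2403 bits.
RT = 155 + 45 × 2.2403 = 255.81 ms.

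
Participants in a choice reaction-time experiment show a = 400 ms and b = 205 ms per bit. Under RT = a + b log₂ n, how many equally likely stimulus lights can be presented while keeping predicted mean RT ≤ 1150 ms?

12

205·log₂ n ≤ 1150 − 400 = 750, giving log₂ n ≤ 3.6585 and n ≤ 12.628. The largest whole number is 12.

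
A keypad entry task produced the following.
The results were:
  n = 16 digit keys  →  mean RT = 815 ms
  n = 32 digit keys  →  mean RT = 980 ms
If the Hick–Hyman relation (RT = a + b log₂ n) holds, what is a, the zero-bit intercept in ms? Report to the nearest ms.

b = (RT₂ − RT₁)/(log₂ n₂ − log₂ n₁) = (980 − 815)/(5 − 4) = 165 ms/bit.
Intercept: a = 815 − 165·log₂(16) = 155.000 ms.

155 ms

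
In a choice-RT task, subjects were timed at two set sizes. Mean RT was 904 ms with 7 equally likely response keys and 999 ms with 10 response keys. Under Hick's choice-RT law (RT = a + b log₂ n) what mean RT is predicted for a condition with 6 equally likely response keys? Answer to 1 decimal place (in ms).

862.9 ms

Solve the two-equation system in a and b:
  b = (999 − 904) / (log₂ 10 − log₂ 7) = 95 / (3.3219 − 2.8074) = 184.619 ms/bit
  a = 904 − 184.619 × 2.8074 = 385.709 ms
Then RT(6) = 385.709 + 184.619 × log₂ 6 = 385.709 + 184.619 × 2.5850 ≈ 862.942 ms.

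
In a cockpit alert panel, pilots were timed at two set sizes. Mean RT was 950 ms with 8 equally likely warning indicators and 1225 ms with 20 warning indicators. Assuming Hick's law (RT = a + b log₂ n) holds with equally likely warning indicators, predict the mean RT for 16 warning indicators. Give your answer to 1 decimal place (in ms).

1158.0 ms

RT is linear in log₂ n, so two points fix the line:
  b = (1225 − 950) / (log₂ 20 − log₂ 8) = 275 / (4.3219 − 3) = 208.029 ms/bit
  a = 950 − 208.029 × 3 = 325.912 ms
Then RT(16) = 325.912 + 208.029 × log₂ 16 = 325.912 + 208.029 × 4 ≈ 1158.029 ms.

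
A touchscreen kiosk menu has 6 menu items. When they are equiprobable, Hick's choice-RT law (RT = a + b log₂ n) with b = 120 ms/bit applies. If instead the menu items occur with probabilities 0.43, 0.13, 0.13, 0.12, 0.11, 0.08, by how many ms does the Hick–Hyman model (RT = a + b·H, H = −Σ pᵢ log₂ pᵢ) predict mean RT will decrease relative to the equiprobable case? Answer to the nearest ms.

Equiprobable entropy H₀ = log₂ 6 = 2.5850 bits.
Skewed entropy H = −Σ pᵢ log₂ pᵢ = 2.2977 bits.
ΔRT = b·(H₀ − H) = 120 × 0.2872 = 34.47 ms.

34 ms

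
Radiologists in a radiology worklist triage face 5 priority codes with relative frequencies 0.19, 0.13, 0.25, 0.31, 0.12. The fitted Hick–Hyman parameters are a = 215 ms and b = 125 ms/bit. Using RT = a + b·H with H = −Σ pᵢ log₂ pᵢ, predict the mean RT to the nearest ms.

494 ms

H = 0.19·log₂(1/0.19) + 0.13·log₂(1/0.13) + 0.25·log₂(1/0.25) + 0.31·log₂(1/0.31) + 0.12·log₂(1/0.12) = 2.2287 bits.
RT = 215 + 125 × 2.2287 = 493.59 ms.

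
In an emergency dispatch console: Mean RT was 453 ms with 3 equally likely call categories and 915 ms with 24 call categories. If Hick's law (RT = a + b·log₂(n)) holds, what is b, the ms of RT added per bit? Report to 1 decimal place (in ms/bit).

154.0 ms/bit

Slope: b = (915 − 453) / (log₂ 24 − log₂ 3) = 462/3.0000 = 154.000 ms/bit.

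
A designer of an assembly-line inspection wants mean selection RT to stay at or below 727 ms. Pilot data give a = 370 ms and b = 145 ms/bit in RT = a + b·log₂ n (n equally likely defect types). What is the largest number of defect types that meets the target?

Information budget: (727 − 370)/145 = 2.4621 bits, so n ≤ 2^2.4621 = 5.510 → at most 5.

5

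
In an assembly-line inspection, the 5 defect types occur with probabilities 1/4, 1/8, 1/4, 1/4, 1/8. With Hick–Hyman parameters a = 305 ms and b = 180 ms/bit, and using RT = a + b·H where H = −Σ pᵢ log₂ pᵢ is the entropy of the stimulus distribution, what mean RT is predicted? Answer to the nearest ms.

Each term −pᵢ log₂ pᵢ: 0.25·2 + 0.125·3 + 0.25·2 + 0.25·2 + 0.125·3; summed, H = 2.250 bits.
Mean RT = a + bH = 305 + 180·2.250 = 710.00 ms.

710 ms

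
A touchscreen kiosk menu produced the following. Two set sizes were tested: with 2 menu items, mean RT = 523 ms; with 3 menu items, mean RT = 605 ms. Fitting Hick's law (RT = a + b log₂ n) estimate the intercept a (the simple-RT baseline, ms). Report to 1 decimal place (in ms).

b = (RT₂ − RT₁)/(log₂ n₂ − log₂ n₁) = (605 − 523)/(1.5850 − 1) = 140.180 ms/bit.
Intercept: a = 523 − 140.180·log₂(2) = 382.820 ms.

382.8 ms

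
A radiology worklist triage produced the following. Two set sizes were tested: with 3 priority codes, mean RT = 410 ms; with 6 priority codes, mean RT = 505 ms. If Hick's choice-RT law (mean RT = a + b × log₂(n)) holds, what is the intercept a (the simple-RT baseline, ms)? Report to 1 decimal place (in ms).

b = (RT₂ − RT₁)/(log₂ n₂ − log₂ n₁) = (505 − 410)/(2.5850 − 1.5850) = 95.000 ms/bit.
Intercept: a = 410 − 95.000·log₂(3) = 259.429 ms.

259.4 ms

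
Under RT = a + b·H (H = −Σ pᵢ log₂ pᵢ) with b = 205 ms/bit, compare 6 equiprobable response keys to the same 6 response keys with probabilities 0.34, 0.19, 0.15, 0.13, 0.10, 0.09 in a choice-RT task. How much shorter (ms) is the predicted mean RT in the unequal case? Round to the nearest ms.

33 ms

The RT saving is b·ΔH. Equiprobable H₀ = log₂(6) = 2.5850 bits; with the given probabilities H = 2.4224 bits.
b·(H₀ − H) = 205 × (2.5850 − 2.4224) = 33.32 ms.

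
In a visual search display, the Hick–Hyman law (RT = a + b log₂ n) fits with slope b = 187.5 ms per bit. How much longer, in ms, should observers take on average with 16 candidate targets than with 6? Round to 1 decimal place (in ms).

Only the slope matters, since a is common to both: ΔRT = b·log₂(n₂/n₁).
log₂(16) − log₂(6) = 4 − 2.5850 = 1.4150.
ΔRT = 187.5 × 1.4150 = 265.320 ms.

265.3 ms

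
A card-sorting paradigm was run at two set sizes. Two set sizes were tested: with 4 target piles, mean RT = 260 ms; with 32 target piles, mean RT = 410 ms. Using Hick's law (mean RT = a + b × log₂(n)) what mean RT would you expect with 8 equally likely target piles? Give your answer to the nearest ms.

310 ms

Fit slope and intercept:
  b = (410 − 260) / (log₂ 32 − log₂ 4) = 150 / (5 − 2) = 50 ms/bit
  a = 260 − 50 × 2 = 160 ms
Then RT(8) = 160 + 50 × log₂ 8 = 160 + 50 × 3 ≈ 310.000 ms.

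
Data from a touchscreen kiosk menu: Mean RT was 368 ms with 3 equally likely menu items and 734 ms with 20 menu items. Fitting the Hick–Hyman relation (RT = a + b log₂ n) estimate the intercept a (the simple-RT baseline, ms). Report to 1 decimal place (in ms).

156.1 ms

Slope: b = (734 − 368) / (log₂ 20 − log₂ 3) = 366/2.7370 = 133.725 ms/bit.
Intercept: a = 368 − 133.725·log₂(3) = 156.051 ms.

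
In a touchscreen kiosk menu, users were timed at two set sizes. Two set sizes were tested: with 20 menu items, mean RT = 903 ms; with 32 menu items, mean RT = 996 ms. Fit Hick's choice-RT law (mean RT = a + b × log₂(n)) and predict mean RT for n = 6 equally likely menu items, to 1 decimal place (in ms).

RT is linear in log₂ n, so two points fix the line:
  b = (996 − 903) / (log₂ 32 − log₂ 20) = 93 / (5 − 4.3219) = 137.154 ms/bit
  a = 903 − 137.154 × 4.3219 = 310.232 ms
Then RT(6) = 310.232 + 137.154 × log₂ 6 = 310.232 + 137.154 × 2.5850 ≈ 664.769 ms.

664.8 ms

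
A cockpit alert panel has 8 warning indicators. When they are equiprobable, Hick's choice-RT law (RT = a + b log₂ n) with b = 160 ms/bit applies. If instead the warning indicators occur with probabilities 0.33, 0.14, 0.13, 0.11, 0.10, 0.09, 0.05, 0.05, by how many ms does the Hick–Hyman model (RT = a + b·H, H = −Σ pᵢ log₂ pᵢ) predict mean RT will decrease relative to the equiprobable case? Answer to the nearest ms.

The RT saving is b·ΔH. Equiprobable H₀ = log₂(8) = 3.0000 bits; with the given probabilities H = 2.7349 bits.
b·(H₀ − H) = 160 × (3.0000 − 2.7349) = 42.42 ms.

42 ms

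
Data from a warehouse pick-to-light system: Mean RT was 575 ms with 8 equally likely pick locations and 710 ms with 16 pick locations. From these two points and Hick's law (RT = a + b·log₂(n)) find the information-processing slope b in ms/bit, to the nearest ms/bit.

135 ms/bit

The slope on a log₂ axis is (710 − 575) / (4 − 3) = 135 ms/bit.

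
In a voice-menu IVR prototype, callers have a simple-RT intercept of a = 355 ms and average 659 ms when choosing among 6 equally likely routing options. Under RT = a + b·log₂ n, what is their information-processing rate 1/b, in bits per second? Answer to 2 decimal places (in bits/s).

Choice component = 659 − 355 = 304 ms over log₂(6) = 2.5850 bits.
b = 304 / 2.5850 = 117.603 ms/bit, so 1/b = 8.503 bits/s.

8.50 bits/s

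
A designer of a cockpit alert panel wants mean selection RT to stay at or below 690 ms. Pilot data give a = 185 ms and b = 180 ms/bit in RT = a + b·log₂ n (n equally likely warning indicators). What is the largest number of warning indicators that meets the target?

6

Information budget: (690 − 185)/180 = 2.8056 bits, so n ≤ 2^2.8056 = 6.991 → at most 6.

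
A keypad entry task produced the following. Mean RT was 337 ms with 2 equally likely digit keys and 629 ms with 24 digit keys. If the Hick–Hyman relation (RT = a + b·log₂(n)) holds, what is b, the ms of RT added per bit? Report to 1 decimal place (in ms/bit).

The slope on a log₂ axis is (629 − 337) / (4.5850 − 1) = 81.451 ms/bit.

81.5 ms/bit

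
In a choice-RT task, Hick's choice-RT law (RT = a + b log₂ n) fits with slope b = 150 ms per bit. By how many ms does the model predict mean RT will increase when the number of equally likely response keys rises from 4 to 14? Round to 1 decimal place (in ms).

The intercept a cancels: ΔRT = b·(log₂ n₂ − log₂ n₁) = b·log₂(n₂/n₁).
log₂(14) − log₂(4) = 3.8074 − 2 = 1.8074.
ΔRT = 150 × 1.8074 = 271.103 ms.

271.1 ms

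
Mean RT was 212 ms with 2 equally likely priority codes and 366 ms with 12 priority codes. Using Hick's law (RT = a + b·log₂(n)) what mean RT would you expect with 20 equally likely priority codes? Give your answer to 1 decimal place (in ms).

409.9 ms

Solve the two-equation system in a and b:
  b = (366 − 212) / (log₂ 12 − log₂ 2) = 154 / (3.5850 − 1) = 59.575 ms/bit
  a = 212 − 59.575 × 1 = 152.425 ms
Then RT(20) = 152.425 + 59.575 × log₂ 20 = 152.425 + 59.575 × 4.3219 ≈ 409.905 ms.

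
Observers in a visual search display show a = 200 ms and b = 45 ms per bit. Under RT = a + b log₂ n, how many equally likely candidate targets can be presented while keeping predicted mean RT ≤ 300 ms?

Set 200 + 45·log₂ n ≤ 300 → log₂ n ≤ (300 − 200)/45 = 2.2222.
So n ≤ 2^2.2222 = 4.666; the largest integer n is 4.

4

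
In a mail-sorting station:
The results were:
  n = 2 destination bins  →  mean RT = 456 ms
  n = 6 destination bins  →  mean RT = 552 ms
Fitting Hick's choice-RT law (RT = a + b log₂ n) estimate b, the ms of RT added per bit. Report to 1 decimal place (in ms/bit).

60.6 ms/bit

Slope: b = (552 − 456) / (log₂ 6 − log₂ 2) = 96/1.5850 = 60.569 ms/bit.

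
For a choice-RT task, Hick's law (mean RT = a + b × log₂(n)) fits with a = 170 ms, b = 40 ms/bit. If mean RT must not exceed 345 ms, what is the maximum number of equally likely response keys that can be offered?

20

Set 170 + 40·log₂ n ≤ 345 → log₂ n ≤ (345 − 170)/40 = 4.3750.
So n ≤ 2^4.3750 = 20.749; the largest integer n is 20.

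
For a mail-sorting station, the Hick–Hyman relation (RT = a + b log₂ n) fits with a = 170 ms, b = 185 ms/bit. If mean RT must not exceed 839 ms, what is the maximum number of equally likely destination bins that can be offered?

185·log₂ n ≤ 839 − 170 = 669, giving log₂ n ≤ 3.6162 and n ≤ 12.263. The largest whole number is 12.

12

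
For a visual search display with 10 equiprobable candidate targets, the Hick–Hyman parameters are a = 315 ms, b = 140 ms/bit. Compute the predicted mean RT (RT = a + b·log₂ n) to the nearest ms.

log₂(10) = 3.3219 bits, so RT = 315 + 140 × 3.3219 ≈ 780.070 ms.

780 ms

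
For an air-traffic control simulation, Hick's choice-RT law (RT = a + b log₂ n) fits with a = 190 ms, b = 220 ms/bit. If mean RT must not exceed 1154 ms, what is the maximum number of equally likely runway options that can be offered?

Set 190 + 220·log₂ n ≤ 1154 → log₂ n ≤ (1154 − 190)/220 = 4.3818.
So n ≤ 2^4.3818 = 20.848; the largest integer n is 20.

20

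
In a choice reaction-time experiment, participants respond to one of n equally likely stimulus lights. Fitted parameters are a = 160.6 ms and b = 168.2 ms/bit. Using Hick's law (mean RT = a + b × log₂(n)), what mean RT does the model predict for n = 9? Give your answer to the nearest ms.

694 ms

log₂(9) = 3.1699 bits, so RT = 160.6 + 168.2 × 3.1699 ≈ 693.781 ms.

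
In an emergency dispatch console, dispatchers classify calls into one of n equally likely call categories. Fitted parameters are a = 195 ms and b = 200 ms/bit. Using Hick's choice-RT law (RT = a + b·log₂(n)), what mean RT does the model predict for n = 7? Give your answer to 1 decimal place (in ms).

log₂(7) = 2.8074 bits, so RT = 195 + 200 × 2.8074 ≈ 756.471 ms.

756.5 ms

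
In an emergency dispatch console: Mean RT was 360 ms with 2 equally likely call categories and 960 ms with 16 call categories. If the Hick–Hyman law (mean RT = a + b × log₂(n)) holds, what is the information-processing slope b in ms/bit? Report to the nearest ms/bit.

200 ms/bit

b = (RT₂ − RT₁)/(log₂ n₂ − log₂ n₁) = (960 − 360)/(4 − 1) = 200 ms/bit.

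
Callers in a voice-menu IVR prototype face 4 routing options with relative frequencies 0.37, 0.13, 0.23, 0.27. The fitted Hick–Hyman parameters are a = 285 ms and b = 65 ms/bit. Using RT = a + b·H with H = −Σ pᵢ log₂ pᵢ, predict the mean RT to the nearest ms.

409 ms

H = 0.37·log₂(1/0.37) + 0.13·log₂(1/0.13) + 0.23·log₂(1/0.23) + 0.27·log₂(1/0.27) = 1.9111 bits.
RT = 285 + 65 × 1.9111 = 409.22 ms.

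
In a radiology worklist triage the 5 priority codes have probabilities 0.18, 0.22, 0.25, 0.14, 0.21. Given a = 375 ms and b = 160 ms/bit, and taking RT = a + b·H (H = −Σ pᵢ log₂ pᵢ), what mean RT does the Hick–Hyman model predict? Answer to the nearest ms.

742 ms

H = 0.18·log₂(1/0.18) + 0.22·log₂(1/0.22) + 0.25·log₂(1/0.25) + 0.14·log₂(1/0.14) + 0.21·log₂(1/0.21) = 2.2958 bits.
RT = 375 + 160 × 2.2958 = 742.33 ms.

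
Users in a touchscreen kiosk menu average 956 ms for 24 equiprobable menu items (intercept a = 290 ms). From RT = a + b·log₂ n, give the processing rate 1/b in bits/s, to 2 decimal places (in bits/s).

b = (956 − 290)/log₂ 24 = 666/4.5850 = 145.257 ms per bit = 0.14526 s/bit; the reciprocal is 6.884 bits/s.

6.88 bits/s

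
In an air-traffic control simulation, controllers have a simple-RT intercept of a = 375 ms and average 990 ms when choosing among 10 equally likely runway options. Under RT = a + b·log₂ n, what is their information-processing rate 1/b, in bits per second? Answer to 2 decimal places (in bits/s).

5.40 bits/s

b = (990 − 375)/log₂ 10 = 615/3.3219 = 185.133 ms per bit = 0.18513 s/bit; the reciprocal is 5.402 bits/s.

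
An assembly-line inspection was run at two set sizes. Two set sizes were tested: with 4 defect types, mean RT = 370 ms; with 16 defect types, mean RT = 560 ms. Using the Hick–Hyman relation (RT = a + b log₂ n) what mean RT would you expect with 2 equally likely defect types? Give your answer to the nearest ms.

275 ms

Fit slope and intercept:
  b = (560 − 370) / (log₂ 16 − log₂ 4) = 190 / (4 − 2) = 95 ms/bit
  a = 370 − 95 × 2 = 180 ms
Then RT(2) = 180 + 95 × log₂ 2 = 180 + 95 × 1 ≈ 275.000 ms.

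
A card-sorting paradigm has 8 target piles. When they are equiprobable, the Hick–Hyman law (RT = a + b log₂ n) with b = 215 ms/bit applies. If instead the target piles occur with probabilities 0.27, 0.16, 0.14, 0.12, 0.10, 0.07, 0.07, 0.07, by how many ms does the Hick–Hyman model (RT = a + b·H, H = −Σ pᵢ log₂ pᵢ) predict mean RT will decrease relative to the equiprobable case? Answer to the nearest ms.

Equiprobable entropy H₀ = log₂ 8 = 3.0000 bits.
Skewed entropy H = −Σ pᵢ log₂ pᵢ = 2.8351 bits.
ΔRT = b·(H₀ − H) = 215 × 0.1649 = 35.46 ms.

35 ms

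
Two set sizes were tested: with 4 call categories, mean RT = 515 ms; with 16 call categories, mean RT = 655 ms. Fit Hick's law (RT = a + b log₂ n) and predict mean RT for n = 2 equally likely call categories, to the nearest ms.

445 ms

With log₂ n on the abscissa the relation is linear; from the two conditions:
  b = (655 − 515) / (log₂ 16 − log₂ 4) = 140 / (4 − 2) = 70 ms/bit
  a = 515 − 70 × 2 = 375 ms
Then RT(2) = 375 + 70 × log₂ 2 = 375 + 70 × 1 ≈ 445.000 ms.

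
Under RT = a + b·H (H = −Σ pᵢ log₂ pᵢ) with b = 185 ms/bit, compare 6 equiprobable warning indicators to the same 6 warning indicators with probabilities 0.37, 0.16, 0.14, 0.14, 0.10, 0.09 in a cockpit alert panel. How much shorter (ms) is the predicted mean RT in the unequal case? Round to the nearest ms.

The RT saving is b·ΔH. Equiprobable H₀ = log₂(6) = 2.5850 bits; with the given probabilities H = 2.3928 bits.
b·(H₀ − H) = 185 × (2.5850 − 2.3928) = 35.55 ms.

36 ms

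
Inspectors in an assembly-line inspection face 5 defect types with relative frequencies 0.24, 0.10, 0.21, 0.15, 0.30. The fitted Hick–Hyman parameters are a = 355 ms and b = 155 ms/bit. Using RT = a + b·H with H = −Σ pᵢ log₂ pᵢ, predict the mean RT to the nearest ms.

701 ms

Entropy contributions −pᵢ log₂ pᵢ: 0.4941, 0.3322, 0.4728, 0.4105, 0.5211; sum H = 2.2308 bits.
RT = a + bH = 355 + 155·2.2308 = 700.77 ms.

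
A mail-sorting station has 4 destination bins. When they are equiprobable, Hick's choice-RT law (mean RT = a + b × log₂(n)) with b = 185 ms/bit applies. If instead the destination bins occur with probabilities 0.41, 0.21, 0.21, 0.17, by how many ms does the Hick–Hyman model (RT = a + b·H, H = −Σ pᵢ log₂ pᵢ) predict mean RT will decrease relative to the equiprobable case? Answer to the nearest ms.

17 ms

The RT saving is b·ΔH. Equiprobable H₀ = log₂(4) = 2.0000 bits; with the given probabilities H = 1.9076 bits.
b·(H₀ − H) = 185 × (2.0000 − 1.9076) = 17.09 ms.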